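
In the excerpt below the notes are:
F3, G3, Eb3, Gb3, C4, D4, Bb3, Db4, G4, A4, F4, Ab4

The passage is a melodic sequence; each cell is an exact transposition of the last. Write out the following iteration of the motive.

D5 E5 C5 Eb5

Taking 4-note groups, the heads are F3, C4, G4: the pattern moves up a 5th.
So cell 4 is D5 E5 C5 Eb5.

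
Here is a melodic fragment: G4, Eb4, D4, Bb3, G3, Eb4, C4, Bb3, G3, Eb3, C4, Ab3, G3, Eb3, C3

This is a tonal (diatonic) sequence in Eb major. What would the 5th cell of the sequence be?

The 5-note cells begin on G4, Eb4, C4 — each down a 3rd from the last.
Continuing the starts: Ab3 → F3.
From F3 the diatonic shape gives F3 D3 C3 Ab2 F2.

F3 D3 C3 Ab2 F2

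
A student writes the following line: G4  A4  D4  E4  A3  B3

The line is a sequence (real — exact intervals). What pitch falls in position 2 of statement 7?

Grouping in 2s, the 2nd note of each cell is A4, E4, B3.
Extending down a 4th: F#3 → C#3 → G#2 → D#2.

D#2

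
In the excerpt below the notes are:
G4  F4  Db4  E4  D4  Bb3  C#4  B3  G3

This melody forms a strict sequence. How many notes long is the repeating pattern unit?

3

Try groups of 3 (3 cells in 9 notes):
G4 F4 Db4 | E4 D4 Bb3 | C#4 B3 G3
Every group is a transposition down a 3rd of the one before; no shorter unit works.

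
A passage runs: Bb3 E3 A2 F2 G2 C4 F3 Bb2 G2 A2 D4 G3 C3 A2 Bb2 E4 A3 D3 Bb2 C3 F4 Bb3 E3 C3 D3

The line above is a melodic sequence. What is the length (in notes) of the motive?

25 notes total. Splitting into 5 groups of 5:
Bb3 E3 A2 F2 G2 | C4 F3 Bb2 G2 A2 | D4 G3 C3 A2 Bb2 | E4 A3 D3 Bb2 C3 | F4 Bb3 E3 C3 D3
Every group is a transposition up a 2nd of the one before; no shorter unit works.

5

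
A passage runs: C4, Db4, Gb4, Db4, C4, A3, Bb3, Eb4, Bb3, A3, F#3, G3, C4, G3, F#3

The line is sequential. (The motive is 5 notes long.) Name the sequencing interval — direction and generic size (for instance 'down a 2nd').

down a 3rd

Unit = 5 notes; the statements start on C4, A3, F#3, moving down a 3rd each time.
C4 to A3 is down a 3rd.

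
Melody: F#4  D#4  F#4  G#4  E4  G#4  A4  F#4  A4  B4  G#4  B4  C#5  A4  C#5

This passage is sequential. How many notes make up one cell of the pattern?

There are 15 notes; a 3-note unit gives 5 cells:
F#4 D#4 F#4 | G#4 E4 G#4 | A4 F#4 A4 | B4 G#4 B4 | C#5 A4 C#5
Each cell is the previous one up a 2nd — so the unit is 3 notes.

3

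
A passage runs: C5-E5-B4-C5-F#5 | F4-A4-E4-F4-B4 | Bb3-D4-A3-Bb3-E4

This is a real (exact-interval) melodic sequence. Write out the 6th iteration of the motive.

Db2 F2 C2 Db2 G2

Taking 5-note groups, the heads are C5, F4, Bb3: the pattern moves down a 5th.
Continuing the starts: Eb3 → Ab2 → Db2.
From Db2 the exact shape gives Db2 F2 C2 Db2 G2.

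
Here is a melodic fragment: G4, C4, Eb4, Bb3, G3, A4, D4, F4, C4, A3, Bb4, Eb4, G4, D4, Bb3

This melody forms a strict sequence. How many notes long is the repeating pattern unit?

Try groups of 5 (3 cells in 15 notes):
G4 C4 Eb4 Bb3 G3 | A4 D4 F4 C4 A3 | Bb4 Eb4 G4 D4 Bb3
Every group is a transposition up a 2nd of the one before; no shorter unit works.

5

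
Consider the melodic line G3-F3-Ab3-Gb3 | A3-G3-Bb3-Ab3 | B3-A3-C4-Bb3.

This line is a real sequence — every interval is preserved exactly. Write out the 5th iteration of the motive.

D#4 C#4 E4 D4

Unit = 4 notes; the statements start on G3, A3, B3, moving up a 2nd each time.
Extending up a 2nd: C#4 → D#4.
Statement 5 starts on D#4 and keeps the same exact contour: D#4 C#4 E4 D4.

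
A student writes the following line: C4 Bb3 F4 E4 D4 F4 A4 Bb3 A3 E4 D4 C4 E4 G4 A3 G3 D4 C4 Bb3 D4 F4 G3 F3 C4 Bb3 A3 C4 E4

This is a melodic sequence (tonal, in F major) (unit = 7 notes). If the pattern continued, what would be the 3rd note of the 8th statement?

F3

The unit is 7 notes. Position-3 pitches of the 4 shown cells: F4, E4, D4, C4.
Each moves down a 2nd. Continuing: Bb3 → A3 → G3 → F3.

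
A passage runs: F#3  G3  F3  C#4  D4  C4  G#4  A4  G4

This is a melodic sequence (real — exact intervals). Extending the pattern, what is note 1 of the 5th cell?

The unit is 3 notes. Position-1 pitches of the 3 shown cells: F#3, C#4, G#4.
Extending up a 5th: D#5 → A#5.

A#5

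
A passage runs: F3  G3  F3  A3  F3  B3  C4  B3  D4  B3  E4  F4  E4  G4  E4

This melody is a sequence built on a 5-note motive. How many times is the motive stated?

15 notes in groups of 5 gives 15/5 = 3 statements.
Starts: F3, B3, E4 — each up a 4th.

3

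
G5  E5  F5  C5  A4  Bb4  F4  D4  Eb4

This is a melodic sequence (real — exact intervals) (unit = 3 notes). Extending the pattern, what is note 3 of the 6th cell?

Gb2

With 3-note cells, note 3 of each statement runs F5, Bb4, Eb4.
Each moves down a 5th. Continuing: Ab3 → Db3 → Gb2.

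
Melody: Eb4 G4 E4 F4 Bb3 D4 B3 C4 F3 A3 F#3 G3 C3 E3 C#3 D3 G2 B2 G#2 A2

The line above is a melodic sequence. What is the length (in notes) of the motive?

There are 20 notes; a 4-note unit gives 5 cells:
Eb4 G4 E4 F4 | Bb3 D4 B3 C4 | F3 A3 F#3 G3 | C3 E3 C#3 D3 | G2 B2 G#2 A2
That's a consistent down a 4th shift per cell, and no other grouping gives one.

4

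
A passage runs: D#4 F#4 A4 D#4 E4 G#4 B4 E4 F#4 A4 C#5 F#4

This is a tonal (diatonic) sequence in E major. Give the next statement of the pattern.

Taking 4-note groups, the heads are D#4, E4, F#4: the pattern moves up a 2nd.
So cell 4 is G#4 B4 D#5 G#4.

G#4 B4 D#5 G#4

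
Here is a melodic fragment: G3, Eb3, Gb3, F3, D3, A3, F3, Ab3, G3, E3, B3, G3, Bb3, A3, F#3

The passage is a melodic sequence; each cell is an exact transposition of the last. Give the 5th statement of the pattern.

D#4 B3 D4 C#4 A#3

With a 5-note motive the entries are G3, A3, B3, each up a 2nd from the previous.
Carrying on: C#4 → D#4.
From D#4 the exact shape gives D#4 B3 D4 C#4 A#3.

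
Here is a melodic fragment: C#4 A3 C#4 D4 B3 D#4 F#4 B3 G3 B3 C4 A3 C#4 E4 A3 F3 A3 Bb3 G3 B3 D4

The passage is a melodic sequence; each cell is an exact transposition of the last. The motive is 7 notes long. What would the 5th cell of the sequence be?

With a 7-note motive the entries are C#4, B3, A3, each down a 2nd from the previous.
Carrying on: G3 → F3.
Statement 5 starts on F3 and keeps the same exact contour: F3 Db3 F3 Gb3 Eb3 G3 Bb3.

F3 Db3 F3 Gb3 Eb3 G3 Bb3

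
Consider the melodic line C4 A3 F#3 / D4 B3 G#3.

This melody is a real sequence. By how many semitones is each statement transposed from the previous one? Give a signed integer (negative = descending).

Unit = 3 notes; the statements start on C4, D4, moving up a 2nd each time.
C4 to D4 spans +2 semitones.

2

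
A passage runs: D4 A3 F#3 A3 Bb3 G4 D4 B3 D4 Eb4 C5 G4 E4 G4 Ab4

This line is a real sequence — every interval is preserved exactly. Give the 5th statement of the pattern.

Bb5 F5 D5 F5 Gb5

The 5-note cells begin on D4, G4, C5 — each up a 4th from the last.
Extending up a 4th: F5 → Bb5.
So cell 5 is Bb5 F5 D5 F5 Gb5.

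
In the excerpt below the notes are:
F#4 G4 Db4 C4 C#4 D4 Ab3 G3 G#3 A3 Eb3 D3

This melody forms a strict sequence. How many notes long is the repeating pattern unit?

4

Try groups of 4 (3 cells in 12 notes):
F#4 G4 Db4 C4 | C#4 D4 Ab3 G3 | G#3 A3 Eb3 D3
That's a consistent down a 4th shift per cell, and no other grouping gives one.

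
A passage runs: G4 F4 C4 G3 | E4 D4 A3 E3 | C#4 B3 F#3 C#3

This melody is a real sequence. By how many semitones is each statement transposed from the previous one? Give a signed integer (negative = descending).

The 4-note cells begin on G4, E4, C#4 — each down a 3rd from the last.
G4→E4 is 64 − 67 = -3 semitones.

-3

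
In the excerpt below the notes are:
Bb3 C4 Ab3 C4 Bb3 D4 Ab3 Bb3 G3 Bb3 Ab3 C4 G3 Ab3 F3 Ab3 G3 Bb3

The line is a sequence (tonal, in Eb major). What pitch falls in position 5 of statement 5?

With 6-note cells, note 5 of each statement runs Bb3, Ab3, G3.
Carrying that down a 2nd forward: F3 → Eb3.

Eb3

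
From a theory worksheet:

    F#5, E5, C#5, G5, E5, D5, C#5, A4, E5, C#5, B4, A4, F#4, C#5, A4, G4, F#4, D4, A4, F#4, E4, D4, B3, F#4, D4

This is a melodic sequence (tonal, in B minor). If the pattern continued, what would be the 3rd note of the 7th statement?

The unit is 5 notes. Position-3 pitches of the 5 shown cells: C#5, A4, F#4, D4, B3.
Extending down a 3rd: G3 → E3.

E3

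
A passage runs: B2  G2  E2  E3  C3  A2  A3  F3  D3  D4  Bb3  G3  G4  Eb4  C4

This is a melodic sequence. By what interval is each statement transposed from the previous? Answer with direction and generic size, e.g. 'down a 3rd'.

up a 4th

With a 3-note motive the entries are B2, E3, A3, D4, G4, each up a 4th from the previous.
B2 to E3 is up a 4th.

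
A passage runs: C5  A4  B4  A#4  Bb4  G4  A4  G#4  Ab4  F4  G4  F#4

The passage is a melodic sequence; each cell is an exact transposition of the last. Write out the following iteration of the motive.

Taking 4-note groups, the heads are C5, Bb4, Ab4: the pattern moves down a 2nd.
From Gb4 the exact shape gives Gb4 Eb4 F4 E4.

Gb4 Eb4 F4 E4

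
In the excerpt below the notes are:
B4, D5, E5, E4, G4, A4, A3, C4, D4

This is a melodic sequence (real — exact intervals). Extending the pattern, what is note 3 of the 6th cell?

F2

Grouping in 3s, the 3rd note of each cell is E5, A4, D4.
Each moves down a 5th. Continuing: G3 → C3 → F2.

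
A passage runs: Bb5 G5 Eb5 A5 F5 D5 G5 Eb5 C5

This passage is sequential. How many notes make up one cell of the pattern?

3

9 notes total. Splitting into 3 groups of 3:
Bb5 G5 Eb5 | A5 F5 D5 | G5 Eb5 C5
Each cell is the previous one down a 2nd — so the unit is 3 notes.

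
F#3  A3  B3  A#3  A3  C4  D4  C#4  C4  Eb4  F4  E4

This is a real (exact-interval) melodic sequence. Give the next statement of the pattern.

Eb4 Gb4 Ab4 G4

Unit = 4 notes; the statements start on F#3, A3, C4, moving up a 3rd each time.
From Eb4 the exact shape gives Eb4 Gb4 Ab4 G4.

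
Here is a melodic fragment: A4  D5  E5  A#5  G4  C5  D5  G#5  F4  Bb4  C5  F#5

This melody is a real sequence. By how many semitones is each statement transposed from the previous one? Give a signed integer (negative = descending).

Unit = 4 notes; the statements start on A4, G4, F4, moving down a 2nd each time.
A4 to G4 spans -2 semitones.

-2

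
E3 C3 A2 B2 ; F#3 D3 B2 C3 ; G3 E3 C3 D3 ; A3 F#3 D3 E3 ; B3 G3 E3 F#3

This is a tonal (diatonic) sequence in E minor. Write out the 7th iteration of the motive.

Unit = 4 notes; the statements start on E3, F#3, G3, A3, B3, moving up a 2nd each time.
Extending up a 2nd: C4 → D4.
Statement 7 starts on D4 and keeps the same diatonic contour: D4 B3 G3 A3.

D4 B3 G3 A3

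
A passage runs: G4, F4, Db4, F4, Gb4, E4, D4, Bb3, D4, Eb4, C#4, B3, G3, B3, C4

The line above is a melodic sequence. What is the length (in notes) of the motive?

Try groups of 5 (3 cells in 15 notes):
G4 F4 Db4 F4 Gb4 | E4 D4 Bb3 D4 Eb4 | C#4 B3 G3 B3 C4
That's a consistent down a 3rd shift per cell, and no other grouping gives one.

5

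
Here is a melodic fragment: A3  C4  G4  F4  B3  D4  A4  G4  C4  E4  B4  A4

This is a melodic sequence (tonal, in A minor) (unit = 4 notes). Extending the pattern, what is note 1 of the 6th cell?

Grouping in 4s, the 1st note of each cell is A3, B3, C4.
Carrying that up a 2nd forward: D4 → E4 → F4.

F4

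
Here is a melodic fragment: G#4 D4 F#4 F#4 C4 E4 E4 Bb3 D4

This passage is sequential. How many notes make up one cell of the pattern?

9 notes total. Splitting into 3 groups of 3:
G#4 D4 F#4 | F#4 C4 E4 | E4 Bb3 D4
That's a consistent down a 2nd shift per cell, and no other grouping gives one.

3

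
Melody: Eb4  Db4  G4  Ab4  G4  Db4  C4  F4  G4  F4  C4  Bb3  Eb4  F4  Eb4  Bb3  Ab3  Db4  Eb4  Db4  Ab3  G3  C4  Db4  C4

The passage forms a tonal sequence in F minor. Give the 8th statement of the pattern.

With a 5-note motive the entries are Eb4, Db4, C4, Bb3, Ab3, each down a 2nd from the previous.
Extending down a 2nd: G3 → F3 → Eb3.
So cell 8 is Eb3 Db3 G3 Ab3 G3.

Eb3 Db3 G3 Ab3 G3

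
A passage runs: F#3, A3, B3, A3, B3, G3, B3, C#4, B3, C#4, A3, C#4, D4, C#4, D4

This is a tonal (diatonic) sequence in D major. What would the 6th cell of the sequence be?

Unit = 5 notes; the statements start on F#3, G3, A3, moving up a 2nd each time.
Carrying on: B3 → C#4 → D4.
So cell 6 is D4 F#4 G4 F#4 G4.

D4 F#4 G4 F#4 G4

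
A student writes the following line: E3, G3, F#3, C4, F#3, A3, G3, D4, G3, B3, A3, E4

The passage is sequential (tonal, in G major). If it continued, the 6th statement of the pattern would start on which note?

C4

With a 4-note motive the entries are E3, F#3, G3, each up a 2nd from the previous.
Extending the heads up a 2nd: A3 → B3 → C4.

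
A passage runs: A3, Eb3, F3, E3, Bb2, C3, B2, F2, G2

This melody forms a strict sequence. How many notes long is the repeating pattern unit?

3

9 notes total. Splitting into 3 groups of 3:
A3 Eb3 F3 | E3 Bb2 C3 | B2 F2 G2
Each cell is the previous one down a 4th — so the unit is 3 notes.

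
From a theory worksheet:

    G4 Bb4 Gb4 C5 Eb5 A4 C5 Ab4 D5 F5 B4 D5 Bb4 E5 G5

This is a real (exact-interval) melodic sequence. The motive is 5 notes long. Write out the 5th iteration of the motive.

Unit = 5 notes; the statements start on G4, A4, B4, moving up a 2nd each time.
Continuing the starts: C#5 → D#5.
From D#5 the exact shape gives D#5 F#5 D5 G#5 B5.

D#5 F#5 D5 G#5 B5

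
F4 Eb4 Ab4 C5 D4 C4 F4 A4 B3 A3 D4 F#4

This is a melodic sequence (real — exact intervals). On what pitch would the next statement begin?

The 4-note cells begin on F4, D4, B3 — each down a 3rd from the last.
The next head, down a 3rd from B3, is G#3.

G#3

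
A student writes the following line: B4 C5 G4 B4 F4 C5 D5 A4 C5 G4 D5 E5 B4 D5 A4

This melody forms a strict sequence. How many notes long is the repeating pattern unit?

Try groups of 5 (3 cells in 15 notes):
B4 C5 G4 B4 F4 | C5 D5 A4 C5 G4 | D5 E5 B4 D5 A4
Each cell is the previous one up a 2nd — so the unit is 5 notes.

5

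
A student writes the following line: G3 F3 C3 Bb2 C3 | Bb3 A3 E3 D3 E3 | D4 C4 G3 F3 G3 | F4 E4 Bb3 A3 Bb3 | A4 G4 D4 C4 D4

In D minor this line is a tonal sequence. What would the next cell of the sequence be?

C5 Bb4 F4 E4 F4

The 5-note cells begin on G3, Bb3, D4, F4, A4 — each up a 3rd from the last.
Statement 6 starts on C5 and keeps the same diatonic contour: C5 Bb4 F4 E4 F4.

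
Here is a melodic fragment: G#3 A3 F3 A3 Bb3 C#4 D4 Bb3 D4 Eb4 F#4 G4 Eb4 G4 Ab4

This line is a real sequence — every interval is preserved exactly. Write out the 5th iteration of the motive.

E5 F5 Db5 F5 Gb5

With a 5-note motive the entries are G#3, C#4, F#4, each up a 4th from the previous.
Continuing the starts: B4 → E5.
From E5 the exact shape gives E5 F5 Db5 F5 Gb5.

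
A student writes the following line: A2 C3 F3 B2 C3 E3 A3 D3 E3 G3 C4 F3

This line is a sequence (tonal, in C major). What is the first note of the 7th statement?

Taking 4-note groups, the heads are A2, C3, E3: the pattern moves up a 3rd.
Continuing: G3 → B3 → D4 → F4. Statement 7 starts on F4.

F4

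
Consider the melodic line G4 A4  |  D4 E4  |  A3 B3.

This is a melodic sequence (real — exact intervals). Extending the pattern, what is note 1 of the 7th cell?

C#2

The unit is 2 notes. Position-1 pitches of the 3 shown cells: G4, D4, A3.
Carrying that down a 4th forward: E3 → B2 → F#2 → C#2.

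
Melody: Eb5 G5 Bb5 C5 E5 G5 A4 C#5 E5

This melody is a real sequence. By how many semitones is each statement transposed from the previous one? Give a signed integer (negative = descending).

The 3-note cells begin on Eb5, C5, A4 — each down a 3rd from the last.
Eb5→C5 is 72 − 75 = -3 semitones.

-3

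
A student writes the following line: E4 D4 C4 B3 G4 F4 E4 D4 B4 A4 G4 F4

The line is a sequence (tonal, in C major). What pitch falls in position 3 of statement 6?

With 4-note cells, note 3 of each statement runs C4, E4, G4.
Each moves up a 3rd. Continuing: B4 → D5 → F5.

F5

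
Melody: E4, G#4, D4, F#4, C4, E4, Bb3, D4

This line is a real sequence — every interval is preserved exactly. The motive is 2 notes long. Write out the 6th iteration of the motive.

Taking 2-note groups, the heads are E4, D4, C4, Bb3: the pattern moves down a 2nd.
Continuing the starts: Ab3 → Gb3.
From Gb3 the exact shape gives Gb3 Bb3.

Gb3 Bb3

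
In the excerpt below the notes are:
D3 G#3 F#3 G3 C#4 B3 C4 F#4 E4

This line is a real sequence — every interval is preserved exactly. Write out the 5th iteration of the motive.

Taking 3-note groups, the heads are D3, G3, C4: the pattern moves up a 4th.
Extending up a 4th: F4 → Bb4.
Statement 5 starts on Bb4 and keeps the same exact contour: Bb4 E5 D5.

Bb4 E5 D5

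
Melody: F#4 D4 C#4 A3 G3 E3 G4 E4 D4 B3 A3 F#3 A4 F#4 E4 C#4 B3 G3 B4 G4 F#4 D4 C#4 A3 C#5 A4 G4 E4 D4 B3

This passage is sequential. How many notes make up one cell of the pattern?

30 notes total. Splitting into 5 groups of 6:
F#4 D4 C#4 A3 G3 E3 | G4 E4 D4 B3 A3 F#3 | A4 F#4 E4 C#4 B3 G3 | B4 G4 F#4 D4 C#4 A3 | C#5 A4 G4 E4 D4 B3
Every group is a transposition up a 2nd of the one before; no shorter unit works.

6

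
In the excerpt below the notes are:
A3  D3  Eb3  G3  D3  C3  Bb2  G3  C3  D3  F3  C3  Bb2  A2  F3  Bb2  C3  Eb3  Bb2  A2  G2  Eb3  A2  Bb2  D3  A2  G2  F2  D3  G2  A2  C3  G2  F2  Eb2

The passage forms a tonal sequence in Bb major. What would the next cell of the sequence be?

C3 F2 G2 Bb2 F2 Eb2 D2

Unit = 7 notes; the statements start on A3, G3, F3, Eb3, D3, moving down a 2nd each time.
So cell 6 is C3 F2 G2 Bb2 F2 Eb2 D2.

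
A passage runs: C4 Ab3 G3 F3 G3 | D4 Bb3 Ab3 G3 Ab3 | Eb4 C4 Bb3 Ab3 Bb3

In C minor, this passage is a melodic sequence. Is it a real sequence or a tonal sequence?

Every note is diatonic to C minor.
Cell 1 has -1 semitones from note 2 to 3, but cell 2 has -2 — the interval quality changes while the contour stays the same, which is the hallmark of a tonal sequence.

tonal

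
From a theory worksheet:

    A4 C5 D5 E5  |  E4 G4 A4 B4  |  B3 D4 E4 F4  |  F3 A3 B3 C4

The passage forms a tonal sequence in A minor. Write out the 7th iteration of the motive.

With a 4-note motive the entries are A4, E4, B3, F3, each down a 4th from the previous.
Extending down a 4th: C3 → G2 → D2.
Statement 7 starts on D2 and keeps the same diatonic contour: D2 F2 G2 A2.

D2 F2 G2 A2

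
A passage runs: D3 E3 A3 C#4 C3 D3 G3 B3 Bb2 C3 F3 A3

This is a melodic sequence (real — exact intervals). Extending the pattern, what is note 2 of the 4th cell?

The unit is 4 notes. Position-2 pitches of the 3 shown cells: E3, D3, C3.
From C3, down a 2nd gives Bb2.

Bb2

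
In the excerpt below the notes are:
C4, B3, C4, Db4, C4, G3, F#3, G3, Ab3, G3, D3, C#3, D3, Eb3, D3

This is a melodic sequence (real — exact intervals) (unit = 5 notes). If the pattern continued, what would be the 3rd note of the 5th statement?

E2

The unit is 5 notes. Position-3 pitches of the 3 shown cells: C4, G3, D3.
Carrying that down a 4th forward: A2 → E2.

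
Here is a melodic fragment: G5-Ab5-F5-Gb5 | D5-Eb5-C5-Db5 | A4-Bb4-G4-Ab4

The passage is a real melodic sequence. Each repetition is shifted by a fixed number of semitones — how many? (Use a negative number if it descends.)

-5

The 4-note cells begin on G5, D5, A4 — each down a 4th from the last.
G5→D5 is 74 − 79 = -5 semitones.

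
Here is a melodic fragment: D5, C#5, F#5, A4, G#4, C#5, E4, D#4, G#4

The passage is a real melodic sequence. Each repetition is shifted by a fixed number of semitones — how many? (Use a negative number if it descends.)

With a 3-note motive the entries are D5, A4, E4, each down a 4th from the previous.
D5 to A4 spans -5 semitones.

-5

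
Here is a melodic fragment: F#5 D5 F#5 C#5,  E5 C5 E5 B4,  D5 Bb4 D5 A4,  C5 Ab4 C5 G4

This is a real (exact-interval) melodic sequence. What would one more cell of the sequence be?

With a 4-note motive the entries are F#5, E5, D5, C5, each down a 2nd from the previous.
Statement 5 starts on Bb4 and keeps the same exact contour: Bb4 Gb4 Bb4 F4.

Bb4 Gb4 Bb4 F4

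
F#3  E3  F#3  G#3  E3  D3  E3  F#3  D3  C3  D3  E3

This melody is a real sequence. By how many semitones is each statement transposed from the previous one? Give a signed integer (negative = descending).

Unit = 4 notes; the statements start on F#3, E3, D3, moving down a 2nd each time.
F#3→E3 is 52 − 54 = -2 semitones.

-2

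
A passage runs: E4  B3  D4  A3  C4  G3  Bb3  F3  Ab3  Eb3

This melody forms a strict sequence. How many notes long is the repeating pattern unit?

There are 10 notes; a 2-note unit gives 5 cells:
E4 B3 | D4 A3 | C4 G3 | Bb3 F3 | Ab3 Eb3
Every group is a transposition down a 2nd of the one before; no shorter unit works.

2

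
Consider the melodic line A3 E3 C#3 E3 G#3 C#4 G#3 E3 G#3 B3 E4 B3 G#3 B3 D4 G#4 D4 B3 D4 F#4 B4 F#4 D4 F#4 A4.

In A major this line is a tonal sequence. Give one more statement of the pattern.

Unit = 5 notes; the statements start on A3, C#4, E4, G#4, B4, moving up a 3rd each time.
From D5 the diatonic shape gives D5 A4 F#4 A4 C#5.

D5 A4 F#4 A4 C#5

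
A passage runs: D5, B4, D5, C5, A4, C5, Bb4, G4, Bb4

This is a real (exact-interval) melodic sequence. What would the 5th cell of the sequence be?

Gb4 Eb4 Gb4

Unit = 3 notes; the statements start on D5, C5, Bb4, moving down a 2nd each time.
Extending down a 2nd: Ab4 → Gb4.
Statement 5 starts on Gb4 and keeps the same exact contour: Gb4 Eb4 Gb4.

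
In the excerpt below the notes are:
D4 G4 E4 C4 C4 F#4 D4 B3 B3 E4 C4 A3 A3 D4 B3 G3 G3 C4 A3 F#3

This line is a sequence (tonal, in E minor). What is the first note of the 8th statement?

Unit = 4 notes; the statements start on D4, C4, B3, A3, G3, moving down a 2nd each time.
Continuing: F#3 → E3 → D3. Statement 8 starts on D3.

D3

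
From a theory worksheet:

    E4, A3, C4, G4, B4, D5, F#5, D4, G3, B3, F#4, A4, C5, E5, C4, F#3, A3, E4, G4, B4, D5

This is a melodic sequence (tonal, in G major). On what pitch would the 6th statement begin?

Taking 7-note groups, the heads are E4, D4, C4: the pattern moves down a 2nd.
Extending the heads down a 2nd: B3 → A3 → G3.

G3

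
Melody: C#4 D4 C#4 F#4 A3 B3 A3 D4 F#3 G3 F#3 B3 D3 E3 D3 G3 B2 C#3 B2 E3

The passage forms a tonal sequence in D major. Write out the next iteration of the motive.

G2 A2 G2 C#3

With a 4-note motive the entries are C#4, A3, F#3, D3, B2, each down a 3rd from the previous.
Statement 6 starts on G2 and keeps the same diatonic contour: G2 A2 G2 C#3.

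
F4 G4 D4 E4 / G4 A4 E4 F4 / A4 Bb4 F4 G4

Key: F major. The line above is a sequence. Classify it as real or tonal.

Every note is diatonic to F major.
Cell 1 has +2 semitones from note 3 to 4, but cell 2 has +1 — the interval quality changes while the contour stays the same, which is the hallmark of a tonal sequence.

tonal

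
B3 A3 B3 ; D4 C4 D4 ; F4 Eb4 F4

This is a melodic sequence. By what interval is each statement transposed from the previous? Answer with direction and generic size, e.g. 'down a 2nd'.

up a 3rd

With a 3-note motive the entries are B3, D4, F4, each up a 3rd from the previous.
B3 to D4 is up a 3rd.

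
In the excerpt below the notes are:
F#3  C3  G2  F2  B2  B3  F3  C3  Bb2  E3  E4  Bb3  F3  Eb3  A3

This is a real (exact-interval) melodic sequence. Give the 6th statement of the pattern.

Unit = 5 notes; the statements start on F#3, B3, E4, moving up a 4th each time.
Extending up a 4th: A4 → D5 → G5.
So cell 6 is G5 Db5 Ab4 Gb4 C5.

G5 Db5 Ab4 Gb4 C5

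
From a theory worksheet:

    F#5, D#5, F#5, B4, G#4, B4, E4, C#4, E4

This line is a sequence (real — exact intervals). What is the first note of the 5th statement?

D3

Unit = 3 notes; the statements start on F#5, B4, E4, moving down a 5th each time.
Extending the heads down a 5th: A3 → D3.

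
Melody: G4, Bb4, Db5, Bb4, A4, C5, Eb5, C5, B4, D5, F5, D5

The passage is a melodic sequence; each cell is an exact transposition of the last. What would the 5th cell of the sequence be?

D#5 F#5 A5 F#5

With a 4-note motive the entries are G4, A4, B4, each up a 2nd from the previous.
Continuing the starts: C#5 → D#5.
So cell 5 is D#5 F#5 A5 F#5.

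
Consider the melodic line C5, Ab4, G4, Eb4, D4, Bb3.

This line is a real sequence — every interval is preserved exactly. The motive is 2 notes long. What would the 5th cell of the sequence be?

E3 C3

Taking 2-note groups, the heads are C5, G4, D4: the pattern moves down a 4th.
Extending down a 4th: A3 → E3.
So cell 5 is E3 C3.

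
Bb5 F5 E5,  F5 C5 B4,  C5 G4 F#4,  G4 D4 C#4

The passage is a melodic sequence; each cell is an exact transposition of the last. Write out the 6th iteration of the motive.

Taking 3-note groups, the heads are Bb5, F5, C5, G4: the pattern moves down a 4th.
Carrying on: D4 → A3.
So cell 6 is A3 E3 D#3.

A3 E3 D#3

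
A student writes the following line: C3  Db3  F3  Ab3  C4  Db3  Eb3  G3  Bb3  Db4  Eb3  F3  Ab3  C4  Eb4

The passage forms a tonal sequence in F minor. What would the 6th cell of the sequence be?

Unit = 5 notes; the statements start on C3, Db3, Eb3, moving up a 2nd each time.
Continuing the starts: F3 → G3 → Ab3.
From Ab3 the diatonic shape gives Ab3 Bb3 Db4 F4 Ab4.

Ab3 Bb3 Db4 F4 Ab4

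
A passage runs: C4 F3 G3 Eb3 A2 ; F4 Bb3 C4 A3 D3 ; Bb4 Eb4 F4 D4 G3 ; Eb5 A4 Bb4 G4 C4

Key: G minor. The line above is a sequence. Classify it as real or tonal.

tonal

Every note is diatonic to G minor.
Cell 1 has -4 semitones from note 3 to 4, but cell 2 has -3 — the interval quality changes while the contour stays the same, which is the hallmark of a tonal sequence.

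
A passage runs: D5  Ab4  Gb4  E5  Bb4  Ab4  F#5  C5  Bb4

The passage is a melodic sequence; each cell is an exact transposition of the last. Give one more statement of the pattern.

G#5 D5 C5

The 3-note cells begin on D5, E5, F#5 — each up a 2nd from the last.
From G#5 the exact shape gives G#5 D5 C5.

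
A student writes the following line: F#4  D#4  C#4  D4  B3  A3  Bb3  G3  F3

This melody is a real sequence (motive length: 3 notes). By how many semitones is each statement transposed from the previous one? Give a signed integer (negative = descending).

-4

With a 3-note motive the entries are F#4, D4, Bb3, each down a 3rd from the previous.
Counting half-steps from F#4 to D4: -4.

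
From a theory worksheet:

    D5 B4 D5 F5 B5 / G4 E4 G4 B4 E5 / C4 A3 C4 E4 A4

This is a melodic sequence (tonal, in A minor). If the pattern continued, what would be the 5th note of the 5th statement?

With 5-note cells, note 5 of each statement runs B5, E5, A4.
Extending down a 5th: D4 → G3.

G3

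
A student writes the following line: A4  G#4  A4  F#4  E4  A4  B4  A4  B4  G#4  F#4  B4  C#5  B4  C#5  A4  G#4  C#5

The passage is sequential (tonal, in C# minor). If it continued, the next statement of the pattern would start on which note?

Unit = 6 notes; the statements start on A4, B4, C#5, moving up a 2nd each time.
The next head, up a 2nd from C#5, is D#5.

D#5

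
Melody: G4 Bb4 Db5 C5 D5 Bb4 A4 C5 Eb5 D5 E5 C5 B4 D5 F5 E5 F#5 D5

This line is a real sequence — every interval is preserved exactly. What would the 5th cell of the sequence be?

D#5 F#5 A5 G#5 A#5 F#5

The 6-note cells begin on G4, A4, B4 — each up a 2nd from the last.
Continuing the starts: C#5 → D#5.
Statement 5 starts on D#5 and keeps the same exact contour: D#5 F#5 A5 G#5 A#5 F#5.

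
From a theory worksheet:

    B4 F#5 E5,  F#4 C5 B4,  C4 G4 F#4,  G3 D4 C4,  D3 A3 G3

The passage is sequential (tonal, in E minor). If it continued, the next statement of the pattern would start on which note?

A2

Unit = 3 notes; the statements start on B4, F#4, C4, G3, D3, moving down a 4th each time.
The next head, down a 4th from D3, is A2.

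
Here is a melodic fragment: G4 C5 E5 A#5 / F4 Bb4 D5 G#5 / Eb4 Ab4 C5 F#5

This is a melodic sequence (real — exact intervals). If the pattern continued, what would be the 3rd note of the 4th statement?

The unit is 4 notes. Position-3 pitches of the 3 shown cells: E5, D5, C5.
From C5, down a 2nd gives Bb4.

Bb4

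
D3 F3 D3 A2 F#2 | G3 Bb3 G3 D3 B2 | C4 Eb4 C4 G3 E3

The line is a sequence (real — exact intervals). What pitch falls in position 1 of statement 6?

Eb5

Grouping in 5s, the 1st note of each cell is D3, G3, C4.
Each moves up a 4th. Continuing: F4 → Bb4 → Eb5.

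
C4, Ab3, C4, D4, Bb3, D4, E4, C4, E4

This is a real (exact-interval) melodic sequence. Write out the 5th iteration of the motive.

G#4 E4 G#4

Unit = 3 notes; the statements start on C4, D4, E4, moving up a 2nd each time.
Continuing the starts: F#4 → G#4.
So cell 5 is G#4 E4 G#4.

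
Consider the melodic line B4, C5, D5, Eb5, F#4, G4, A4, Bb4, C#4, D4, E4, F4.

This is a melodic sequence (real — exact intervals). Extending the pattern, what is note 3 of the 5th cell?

The unit is 4 notes. Position-3 pitches of the 3 shown cells: D5, A4, E4.
Carrying that down a 4th forward: B3 → F#3.

F#3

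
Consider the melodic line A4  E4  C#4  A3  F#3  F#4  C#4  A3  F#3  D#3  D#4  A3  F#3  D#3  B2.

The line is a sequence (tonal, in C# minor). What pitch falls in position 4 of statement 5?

G#2

Grouping in 5s, the 4th note of each cell is A3, F#3, D#3.
Each moves down a 3rd. Continuing: B2 → G#2.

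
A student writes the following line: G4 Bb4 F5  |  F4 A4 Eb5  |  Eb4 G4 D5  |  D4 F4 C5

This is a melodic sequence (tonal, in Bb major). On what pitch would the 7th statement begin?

A3

Taking 3-note groups, the heads are G4, F4, Eb4, D4: the pattern moves down a 2nd.
Extending the heads down a 2nd: C4 → Bb3 → A3.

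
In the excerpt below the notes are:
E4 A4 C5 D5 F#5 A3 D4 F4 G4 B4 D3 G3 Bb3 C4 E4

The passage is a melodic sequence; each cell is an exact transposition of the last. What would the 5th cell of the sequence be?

The 5-note cells begin on E4, A3, D3 — each down a 5th from the last.
Continuing the starts: G2 → C2.
From C2 the exact shape gives C2 F2 Ab2 Bb2 D3.

C2 F2 Ab2 Bb2 D3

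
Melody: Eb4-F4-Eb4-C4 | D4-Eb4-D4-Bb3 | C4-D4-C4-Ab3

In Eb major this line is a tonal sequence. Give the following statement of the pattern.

Unit = 4 notes; the statements start on Eb4, D4, C4, moving down a 2nd each time.
From Bb3 the diatonic shape gives Bb3 C4 Bb3 G3.

Bb3 C4 Bb3 G3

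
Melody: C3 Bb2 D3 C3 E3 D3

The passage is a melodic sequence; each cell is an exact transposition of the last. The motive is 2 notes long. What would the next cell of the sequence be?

The 2-note cells begin on C3, D3, E3 — each up a 2nd from the last.
So cell 4 is F#3 E3.

F#3 E3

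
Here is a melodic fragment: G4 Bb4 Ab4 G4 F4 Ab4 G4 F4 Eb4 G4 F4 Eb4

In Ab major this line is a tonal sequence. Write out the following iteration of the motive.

Db4 F4 Eb4 Db4

Taking 4-note groups, the heads are G4, F4, Eb4: the pattern moves down a 2nd.
So cell 4 is Db4 F4 Eb4 Db4.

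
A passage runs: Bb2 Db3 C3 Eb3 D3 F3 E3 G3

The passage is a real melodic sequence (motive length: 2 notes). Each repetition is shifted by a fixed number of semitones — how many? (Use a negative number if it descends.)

2

Taking 2-note groups, the heads are Bb2, C3, D3, E3: the pattern moves up a 2nd.
Bb2 to C3 spans +2 semitones.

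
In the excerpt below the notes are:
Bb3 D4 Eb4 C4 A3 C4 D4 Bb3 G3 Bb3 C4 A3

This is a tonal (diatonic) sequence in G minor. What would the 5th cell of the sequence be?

Eb3 G3 A3 F3

The 4-note cells begin on Bb3, A3, G3 — each down a 2nd from the last.
Carrying on: F3 → Eb3.
From Eb3 the diatonic shape gives Eb3 G3 A3 F3.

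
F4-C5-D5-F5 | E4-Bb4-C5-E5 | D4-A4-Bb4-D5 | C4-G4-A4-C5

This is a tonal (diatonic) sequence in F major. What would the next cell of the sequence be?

Bb3 F4 G4 Bb4

Unit = 4 notes; the statements start on F4, E4, D4, C4, moving down a 2nd each time.
Statement 5 starts on Bb3 and keeps the same diatonic contour: Bb3 F4 G4 Bb4.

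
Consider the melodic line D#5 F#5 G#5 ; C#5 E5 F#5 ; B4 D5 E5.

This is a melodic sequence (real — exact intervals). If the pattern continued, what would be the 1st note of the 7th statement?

Eb4

The unit is 3 notes. Position-1 pitches of the 3 shown cells: D#5, C#5, B4.
Extending down a 2nd: A4 → G4 → F4 → Eb4.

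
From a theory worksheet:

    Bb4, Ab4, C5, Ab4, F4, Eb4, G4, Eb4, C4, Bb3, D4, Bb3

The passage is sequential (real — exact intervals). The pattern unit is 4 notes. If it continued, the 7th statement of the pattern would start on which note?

Taking 4-note groups, the heads are Bb4, F4, C4: the pattern moves down a 4th.
Extending the heads down a 4th: G3 → D3 → A2 → E2.

E2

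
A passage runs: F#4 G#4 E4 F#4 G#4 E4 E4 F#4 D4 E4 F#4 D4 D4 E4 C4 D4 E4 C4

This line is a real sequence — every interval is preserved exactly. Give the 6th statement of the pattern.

Taking 6-note groups, the heads are F#4, E4, D4: the pattern moves down a 2nd.
Extending down a 2nd: C4 → Bb3 → Ab3.
From Ab3 the exact shape gives Ab3 Bb3 Gb3 Ab3 Bb3 Gb3.

Ab3 Bb3 Gb3 Ab3 Bb3 Gb3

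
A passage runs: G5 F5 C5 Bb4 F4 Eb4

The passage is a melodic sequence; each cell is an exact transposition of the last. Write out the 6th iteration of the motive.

The 2-note cells begin on G5, C5, F4 — each down a 5th from the last.
Carrying on: Bb3 → Eb3 → Ab2.
Statement 6 starts on Ab2 and keeps the same exact contour: Ab2 Gb2.

Ab2 Gb2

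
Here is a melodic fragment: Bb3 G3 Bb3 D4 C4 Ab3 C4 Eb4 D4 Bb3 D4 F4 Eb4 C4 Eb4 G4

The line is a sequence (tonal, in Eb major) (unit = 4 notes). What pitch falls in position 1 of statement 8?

Bb4

With 4-note cells, note 1 of each statement runs Bb3, C4, D4, Eb4.
Carrying that up a 2nd forward: F4 → G4 → Ab4 → Bb4.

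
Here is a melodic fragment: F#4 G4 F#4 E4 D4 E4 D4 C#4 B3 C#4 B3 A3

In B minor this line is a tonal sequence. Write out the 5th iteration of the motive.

Unit = 4 notes; the statements start on F#4, D4, B3, moving down a 3rd each time.
Continuing the starts: G3 → E3.
So cell 5 is E3 F#3 E3 D3.

E3 F#3 E3 D3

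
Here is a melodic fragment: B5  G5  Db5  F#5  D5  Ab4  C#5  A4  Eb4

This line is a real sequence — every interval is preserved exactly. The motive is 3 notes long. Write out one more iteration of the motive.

With a 3-note motive the entries are B5, F#5, C#5, each down a 4th from the previous.
Statement 4 starts on G#4 and keeps the same exact contour: G#4 E4 Bb3.

G#4 E4 Bb3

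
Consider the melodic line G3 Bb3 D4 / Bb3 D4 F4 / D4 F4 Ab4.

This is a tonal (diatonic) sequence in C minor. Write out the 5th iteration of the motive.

With a 3-note motive the entries are G3, Bb3, D4, each up a 3rd from the previous.
Carrying on: F4 → Ab4.
So cell 5 is Ab4 C5 Eb5.

Ab4 C5 Eb5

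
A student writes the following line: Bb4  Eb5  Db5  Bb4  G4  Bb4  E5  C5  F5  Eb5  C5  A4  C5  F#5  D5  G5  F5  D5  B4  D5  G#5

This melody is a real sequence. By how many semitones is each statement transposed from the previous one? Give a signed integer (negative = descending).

2

Taking 7-note groups, the heads are Bb4, C5, D5: the pattern moves up a 2nd.
Bb4→C5 is 72 − 70 = 2 semitones.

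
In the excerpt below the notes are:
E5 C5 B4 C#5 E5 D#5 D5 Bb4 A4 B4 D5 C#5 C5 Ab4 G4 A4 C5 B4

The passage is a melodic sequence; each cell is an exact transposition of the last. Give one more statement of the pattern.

Taking 6-note groups, the heads are E5, D5, C5: the pattern moves down a 2nd.
So cell 4 is Bb4 Gb4 F4 G4 Bb4 A4.

Bb4 Gb4 F4 G4 Bb4 A4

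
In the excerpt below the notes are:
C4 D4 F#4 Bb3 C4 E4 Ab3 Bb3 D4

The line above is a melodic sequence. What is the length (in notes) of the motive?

There are 9 notes; a 3-note unit gives 3 cells:
C4 D4 F#4 | Bb3 C4 E4 | Ab3 Bb3 D4
Every group is a transposition down a 2nd of the one before; no shorter unit works.

3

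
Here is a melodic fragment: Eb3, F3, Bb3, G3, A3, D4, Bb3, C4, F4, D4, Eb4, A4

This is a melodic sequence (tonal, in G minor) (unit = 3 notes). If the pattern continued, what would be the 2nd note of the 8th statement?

F5

The unit is 3 notes. Position-2 pitches of the 4 shown cells: F3, A3, C4, Eb4.
Each moves up a 3rd. Continuing: G4 → Bb4 → D5 → F5.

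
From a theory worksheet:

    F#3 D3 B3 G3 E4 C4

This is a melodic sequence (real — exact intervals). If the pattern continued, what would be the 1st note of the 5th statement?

The unit is 2 notes. Position-1 pitches of the 3 shown cells: F#3, B3, E4.
Each moves up a 4th. Continuing: A4 → D5.

D5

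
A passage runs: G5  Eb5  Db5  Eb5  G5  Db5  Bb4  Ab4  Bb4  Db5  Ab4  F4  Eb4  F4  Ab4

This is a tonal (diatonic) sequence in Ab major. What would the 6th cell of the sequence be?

F3 Db3 C3 Db3 F3

Unit = 5 notes; the statements start on G5, Db5, Ab4, moving down a 4th each time.
Extending down a 4th: Eb4 → Bb3 → F3.
From F3 the diatonic shape gives F3 Db3 C3 Db3 F3.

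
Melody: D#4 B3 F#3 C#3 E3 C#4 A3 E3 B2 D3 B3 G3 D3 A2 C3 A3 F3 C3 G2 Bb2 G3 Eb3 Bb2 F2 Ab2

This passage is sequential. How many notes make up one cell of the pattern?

5

There are 25 notes; a 5-note unit gives 5 cells:
D#4 B3 F#3 C#3 E3 | C#4 A3 E3 B2 D3 | B3 G3 D3 A2 C3 | A3 F3 C3 G2 Bb2 | G3 Eb3 Bb2 F2 Ab2
That's a consistent down a 2nd shift per cell, and no other grouping gives one.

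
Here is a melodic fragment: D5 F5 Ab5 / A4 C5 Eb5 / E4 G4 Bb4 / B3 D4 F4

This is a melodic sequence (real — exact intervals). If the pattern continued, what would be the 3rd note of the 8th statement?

A2

Grouping in 3s, the 3rd note of each cell is Ab5, Eb5, Bb4, F4.
Extending down a 4th: C4 → G3 → D3 → A2.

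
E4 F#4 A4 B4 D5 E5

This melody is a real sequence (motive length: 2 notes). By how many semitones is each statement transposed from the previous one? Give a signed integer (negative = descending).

With a 2-note motive the entries are E4, A4, D5, each up a 4th from the previous.
Counting half-steps from E4 to A4: 5.

5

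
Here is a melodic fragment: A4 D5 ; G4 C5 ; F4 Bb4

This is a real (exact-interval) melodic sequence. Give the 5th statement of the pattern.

Db4 Gb4

With a 2-note motive the entries are A4, G4, F4, each down a 2nd from the previous.
Continuing the starts: Eb4 → Db4.
From Db4 the exact shape gives Db4 Gb4.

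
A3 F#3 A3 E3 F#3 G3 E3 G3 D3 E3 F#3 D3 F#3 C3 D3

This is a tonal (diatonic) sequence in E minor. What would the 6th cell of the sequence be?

Unit = 5 notes; the statements start on A3, G3, F#3, moving down a 2nd each time.
Carrying on: E3 → D3 → C3.
From C3 the diatonic shape gives C3 A2 C3 G2 A2.

C3 A2 C3 G2 A2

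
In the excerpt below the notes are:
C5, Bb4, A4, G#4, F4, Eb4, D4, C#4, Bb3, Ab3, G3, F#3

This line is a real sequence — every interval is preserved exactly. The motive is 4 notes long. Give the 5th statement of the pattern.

Ab2 Gb2 F2 E2

Taking 4-note groups, the heads are C5, F4, Bb3: the pattern moves down a 5th.
Extending down a 5th: Eb3 → Ab2.
Statement 5 starts on Ab2 and keeps the same exact contour: Ab2 Gb2 F2 E2.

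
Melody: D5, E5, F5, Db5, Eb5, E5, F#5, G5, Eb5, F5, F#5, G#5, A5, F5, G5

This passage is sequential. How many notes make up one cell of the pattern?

15 notes total. Splitting into 3 groups of 5:
D5 E5 F5 Db5 Eb5 | E5 F#5 G5 Eb5 F5 | F#5 G#5 A5 F5 G5
That's a consistent up a 2nd shift per cell, and no other grouping gives one.

5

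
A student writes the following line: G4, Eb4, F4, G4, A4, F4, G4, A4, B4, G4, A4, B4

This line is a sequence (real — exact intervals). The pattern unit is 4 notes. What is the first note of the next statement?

C#5

With a 4-note motive the entries are G4, A4, B4, each up a 2nd from the previous.
The next head, up a 2nd from B4, is C#5.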